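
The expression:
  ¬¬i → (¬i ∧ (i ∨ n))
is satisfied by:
  {i: False}


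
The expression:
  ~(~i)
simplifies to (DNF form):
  i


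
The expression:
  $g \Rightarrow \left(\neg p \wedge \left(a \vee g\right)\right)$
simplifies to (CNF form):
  $\neg g \vee \neg p$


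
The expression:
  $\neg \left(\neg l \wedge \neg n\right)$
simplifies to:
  $l \vee n$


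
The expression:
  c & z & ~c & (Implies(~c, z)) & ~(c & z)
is never true.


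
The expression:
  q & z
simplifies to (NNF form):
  q & z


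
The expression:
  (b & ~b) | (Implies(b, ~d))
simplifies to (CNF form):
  ~b | ~d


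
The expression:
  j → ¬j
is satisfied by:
  {j: False}


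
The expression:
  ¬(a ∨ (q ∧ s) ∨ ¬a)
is never true.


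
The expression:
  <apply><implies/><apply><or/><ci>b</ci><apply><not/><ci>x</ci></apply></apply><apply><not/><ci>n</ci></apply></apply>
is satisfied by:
  {x: True, n: False, b: False}
  {x: False, n: False, b: False}
  {b: True, x: True, n: False}
  {b: True, x: False, n: False}
  {n: True, x: True, b: False}


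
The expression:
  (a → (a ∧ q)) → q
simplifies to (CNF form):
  a ∨ q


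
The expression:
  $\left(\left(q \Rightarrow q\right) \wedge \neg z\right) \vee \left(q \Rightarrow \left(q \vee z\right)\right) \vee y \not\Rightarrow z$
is always true.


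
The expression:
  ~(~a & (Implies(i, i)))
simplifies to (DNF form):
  a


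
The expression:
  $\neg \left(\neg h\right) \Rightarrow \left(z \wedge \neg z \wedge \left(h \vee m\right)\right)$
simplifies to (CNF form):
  $\neg h$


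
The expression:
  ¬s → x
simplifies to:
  s ∨ x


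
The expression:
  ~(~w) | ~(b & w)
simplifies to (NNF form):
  True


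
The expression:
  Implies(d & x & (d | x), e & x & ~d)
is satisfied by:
  {d: False, x: False}
  {x: True, d: False}
  {d: True, x: False}


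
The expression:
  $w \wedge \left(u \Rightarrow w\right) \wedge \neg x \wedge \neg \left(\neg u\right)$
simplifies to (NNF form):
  $u \wedge w \wedge \neg x$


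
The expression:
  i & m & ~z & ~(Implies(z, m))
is never true.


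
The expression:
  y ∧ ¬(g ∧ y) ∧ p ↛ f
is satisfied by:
  {p: True, y: True, g: False, f: False}


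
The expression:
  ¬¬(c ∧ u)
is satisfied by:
  {c: True, u: True}


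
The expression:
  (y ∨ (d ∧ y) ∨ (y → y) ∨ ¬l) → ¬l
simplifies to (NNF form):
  ¬l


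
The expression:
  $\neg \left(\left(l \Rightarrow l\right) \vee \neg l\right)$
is never true.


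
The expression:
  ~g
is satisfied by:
  {g: False}


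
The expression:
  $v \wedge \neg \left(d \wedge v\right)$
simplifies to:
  $v \wedge \neg d$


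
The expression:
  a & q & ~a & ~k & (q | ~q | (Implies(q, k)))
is never true.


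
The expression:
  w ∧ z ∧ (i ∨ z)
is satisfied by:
  {z: True, w: True}


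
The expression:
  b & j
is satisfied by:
  {j: True, b: True}


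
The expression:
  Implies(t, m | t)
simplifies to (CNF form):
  True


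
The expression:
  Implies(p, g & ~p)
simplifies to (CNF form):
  ~p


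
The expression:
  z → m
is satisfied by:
  {m: True, z: False}
  {z: False, m: False}
  {z: True, m: True}


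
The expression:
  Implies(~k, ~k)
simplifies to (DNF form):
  True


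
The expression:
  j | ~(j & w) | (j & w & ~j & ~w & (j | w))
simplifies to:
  True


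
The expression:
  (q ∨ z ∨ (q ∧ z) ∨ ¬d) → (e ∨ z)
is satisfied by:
  {d: True, z: True, e: True, q: False}
  {z: True, e: True, q: False, d: False}
  {d: True, z: True, e: True, q: True}
  {z: True, e: True, q: True, d: False}
  {z: True, d: True, q: False, e: False}
  {z: True, q: False, e: False, d: False}
  {z: True, d: True, q: True, e: False}
  {z: True, q: True, e: False, d: False}
  {d: True, e: True, q: False, z: False}
  {e: True, d: False, q: False, z: False}
  {d: True, e: True, q: True, z: False}
  {e: True, q: True, d: False, z: False}
  {d: True, q: False, e: False, z: False}


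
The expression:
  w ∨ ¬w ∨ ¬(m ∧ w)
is always true.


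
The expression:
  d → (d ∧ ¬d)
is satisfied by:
  {d: False}


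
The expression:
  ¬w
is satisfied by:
  {w: False}


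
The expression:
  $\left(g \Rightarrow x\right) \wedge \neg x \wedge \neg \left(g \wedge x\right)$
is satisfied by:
  {x: False, g: False}


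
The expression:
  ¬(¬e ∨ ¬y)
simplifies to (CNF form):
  e ∧ y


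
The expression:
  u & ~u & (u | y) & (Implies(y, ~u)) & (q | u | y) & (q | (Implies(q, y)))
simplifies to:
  False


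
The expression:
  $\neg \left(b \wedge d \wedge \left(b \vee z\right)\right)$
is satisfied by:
  {d: False, b: False}
  {b: True, d: False}
  {d: True, b: False}


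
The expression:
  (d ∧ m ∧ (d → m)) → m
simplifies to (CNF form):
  True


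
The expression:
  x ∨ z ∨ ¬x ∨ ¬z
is always true.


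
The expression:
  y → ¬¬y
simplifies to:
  True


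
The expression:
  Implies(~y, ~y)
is always true.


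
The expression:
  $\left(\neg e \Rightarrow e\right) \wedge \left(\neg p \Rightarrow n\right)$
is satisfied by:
  {n: True, p: True, e: True}
  {n: True, e: True, p: False}
  {p: True, e: True, n: False}


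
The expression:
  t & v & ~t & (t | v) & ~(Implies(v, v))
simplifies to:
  False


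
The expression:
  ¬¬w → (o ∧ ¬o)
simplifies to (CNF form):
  ¬w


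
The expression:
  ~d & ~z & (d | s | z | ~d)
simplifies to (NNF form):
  ~d & ~z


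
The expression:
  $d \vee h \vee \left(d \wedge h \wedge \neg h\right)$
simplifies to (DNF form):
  $d \vee h$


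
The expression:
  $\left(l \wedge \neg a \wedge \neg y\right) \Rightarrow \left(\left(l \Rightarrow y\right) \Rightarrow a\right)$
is always true.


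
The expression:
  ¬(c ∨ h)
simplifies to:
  ¬c ∧ ¬h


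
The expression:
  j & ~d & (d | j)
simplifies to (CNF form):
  j & ~d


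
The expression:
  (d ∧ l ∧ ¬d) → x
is always true.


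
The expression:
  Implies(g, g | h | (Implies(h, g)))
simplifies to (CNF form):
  True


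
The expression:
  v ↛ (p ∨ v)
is never true.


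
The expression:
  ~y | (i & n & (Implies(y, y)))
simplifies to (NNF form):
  ~y | (i & n)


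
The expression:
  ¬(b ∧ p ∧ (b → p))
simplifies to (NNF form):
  ¬b ∨ ¬p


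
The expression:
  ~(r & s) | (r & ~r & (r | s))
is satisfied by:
  {s: False, r: False}
  {r: True, s: False}
  {s: True, r: False}


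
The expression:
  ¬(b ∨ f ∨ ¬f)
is never true.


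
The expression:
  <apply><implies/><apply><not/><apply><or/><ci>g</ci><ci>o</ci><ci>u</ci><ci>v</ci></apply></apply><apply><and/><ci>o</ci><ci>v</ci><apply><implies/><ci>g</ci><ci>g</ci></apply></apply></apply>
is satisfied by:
  {v: True, o: True, g: True, u: True}
  {v: True, o: True, g: True, u: False}
  {v: True, o: True, u: True, g: False}
  {v: True, o: True, u: False, g: False}
  {v: True, g: True, u: True, o: False}
  {v: True, g: True, u: False, o: False}
  {v: True, g: False, u: True, o: False}
  {v: True, g: False, u: False, o: False}
  {o: True, g: True, u: True, v: False}
  {o: True, g: True, u: False, v: False}
  {o: True, u: True, g: False, v: False}
  {o: True, u: False, g: False, v: False}
  {g: True, u: True, o: False, v: False}
  {g: True, o: False, u: False, v: False}
  {u: True, o: False, g: False, v: False}


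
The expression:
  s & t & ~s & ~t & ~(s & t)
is never true.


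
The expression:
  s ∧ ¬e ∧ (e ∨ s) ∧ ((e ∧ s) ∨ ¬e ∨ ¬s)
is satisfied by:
  {s: True, e: False}


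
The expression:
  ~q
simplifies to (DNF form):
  ~q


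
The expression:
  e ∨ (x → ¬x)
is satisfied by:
  {e: True, x: False}
  {x: False, e: False}
  {x: True, e: True}


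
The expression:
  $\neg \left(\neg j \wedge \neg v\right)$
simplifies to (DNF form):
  $j \vee v$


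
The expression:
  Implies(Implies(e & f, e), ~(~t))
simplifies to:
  t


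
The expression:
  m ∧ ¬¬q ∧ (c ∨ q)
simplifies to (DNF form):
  m ∧ q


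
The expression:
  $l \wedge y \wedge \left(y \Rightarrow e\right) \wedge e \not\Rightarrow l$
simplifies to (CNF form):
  $\text{False}$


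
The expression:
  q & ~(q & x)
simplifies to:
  q & ~x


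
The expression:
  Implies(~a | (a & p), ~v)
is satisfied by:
  {a: True, p: False, v: False}
  {p: False, v: False, a: False}
  {a: True, p: True, v: False}
  {p: True, a: False, v: False}
  {v: True, a: True, p: False}


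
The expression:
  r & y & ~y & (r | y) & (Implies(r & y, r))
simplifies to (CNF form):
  False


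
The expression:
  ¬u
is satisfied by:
  {u: False}


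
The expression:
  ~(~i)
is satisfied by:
  {i: True}


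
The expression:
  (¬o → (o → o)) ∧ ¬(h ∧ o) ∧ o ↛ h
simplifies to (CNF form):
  o ∧ ¬h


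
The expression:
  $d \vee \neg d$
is always true.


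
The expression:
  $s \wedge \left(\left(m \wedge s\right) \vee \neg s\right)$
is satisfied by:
  {m: True, s: True}


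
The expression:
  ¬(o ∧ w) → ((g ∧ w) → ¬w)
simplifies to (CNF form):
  o ∨ ¬g ∨ ¬w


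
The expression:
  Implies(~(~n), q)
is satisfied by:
  {q: True, n: False}
  {n: False, q: False}
  {n: True, q: True}


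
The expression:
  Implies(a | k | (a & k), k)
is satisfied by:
  {k: True, a: False}
  {a: False, k: False}
  {a: True, k: True}


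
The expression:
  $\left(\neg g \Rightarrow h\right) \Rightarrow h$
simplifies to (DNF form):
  $h \vee \neg g$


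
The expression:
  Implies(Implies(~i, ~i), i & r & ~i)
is never true.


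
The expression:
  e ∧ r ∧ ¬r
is never true.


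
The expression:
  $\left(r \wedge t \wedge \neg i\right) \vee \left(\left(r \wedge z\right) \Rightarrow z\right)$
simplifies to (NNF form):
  $\text{True}$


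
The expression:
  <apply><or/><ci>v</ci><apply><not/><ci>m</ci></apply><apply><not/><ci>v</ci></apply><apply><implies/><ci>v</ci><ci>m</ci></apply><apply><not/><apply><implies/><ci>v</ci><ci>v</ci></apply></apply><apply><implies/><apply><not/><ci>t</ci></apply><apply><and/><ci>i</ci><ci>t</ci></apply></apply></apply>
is always true.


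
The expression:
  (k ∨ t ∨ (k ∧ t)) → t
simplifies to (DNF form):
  t ∨ ¬k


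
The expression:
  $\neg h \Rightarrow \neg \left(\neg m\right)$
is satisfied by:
  {m: True, h: True}
  {m: True, h: False}
  {h: True, m: False}


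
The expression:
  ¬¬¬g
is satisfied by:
  {g: False}


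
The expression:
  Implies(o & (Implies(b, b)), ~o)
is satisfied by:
  {o: False}


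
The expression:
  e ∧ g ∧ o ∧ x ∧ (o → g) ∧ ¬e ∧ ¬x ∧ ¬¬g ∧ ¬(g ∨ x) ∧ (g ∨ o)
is never true.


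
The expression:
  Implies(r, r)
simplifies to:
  True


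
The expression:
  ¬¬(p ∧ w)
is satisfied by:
  {p: True, w: True}


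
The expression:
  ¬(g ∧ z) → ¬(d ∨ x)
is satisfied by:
  {g: True, z: True, d: False, x: False}
  {g: True, z: False, d: False, x: False}
  {z: True, g: False, d: False, x: False}
  {g: False, z: False, d: False, x: False}
  {x: True, g: True, z: True, d: False}
  {g: True, d: True, z: True, x: False}
  {x: True, g: True, d: True, z: True}


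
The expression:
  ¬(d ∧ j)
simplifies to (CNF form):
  ¬d ∨ ¬j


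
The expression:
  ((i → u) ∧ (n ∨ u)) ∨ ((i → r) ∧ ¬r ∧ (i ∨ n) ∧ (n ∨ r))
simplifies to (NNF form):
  u ∨ (n ∧ ¬i)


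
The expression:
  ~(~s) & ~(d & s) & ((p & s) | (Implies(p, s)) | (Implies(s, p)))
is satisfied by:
  {s: True, d: False}


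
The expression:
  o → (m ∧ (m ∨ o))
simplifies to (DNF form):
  m ∨ ¬o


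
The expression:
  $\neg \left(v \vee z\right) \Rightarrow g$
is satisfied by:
  {z: True, v: True, g: True}
  {z: True, v: True, g: False}
  {z: True, g: True, v: False}
  {z: True, g: False, v: False}
  {v: True, g: True, z: False}
  {v: True, g: False, z: False}
  {g: True, v: False, z: False}


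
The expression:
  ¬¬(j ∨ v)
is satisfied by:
  {v: True, j: True}
  {v: True, j: False}
  {j: True, v: False}


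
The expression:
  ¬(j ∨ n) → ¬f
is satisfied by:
  {n: True, j: True, f: False}
  {n: True, j: False, f: False}
  {j: True, n: False, f: False}
  {n: False, j: False, f: False}
  {f: True, n: True, j: True}
  {f: True, n: True, j: False}
  {f: True, j: True, n: False}


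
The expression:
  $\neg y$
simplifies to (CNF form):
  $\neg y$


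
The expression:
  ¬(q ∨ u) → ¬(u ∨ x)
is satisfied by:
  {q: True, u: True, x: False}
  {q: True, u: False, x: False}
  {u: True, q: False, x: False}
  {q: False, u: False, x: False}
  {x: True, q: True, u: True}
  {x: True, q: True, u: False}
  {x: True, u: True, q: False}


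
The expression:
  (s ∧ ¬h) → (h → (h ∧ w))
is always true.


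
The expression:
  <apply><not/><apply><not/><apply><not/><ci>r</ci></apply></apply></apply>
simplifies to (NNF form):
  <apply><not/><ci>r</ci></apply>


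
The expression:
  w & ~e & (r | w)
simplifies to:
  w & ~e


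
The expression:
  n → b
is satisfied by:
  {b: True, n: False}
  {n: False, b: False}
  {n: True, b: True}


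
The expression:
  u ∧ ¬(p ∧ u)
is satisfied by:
  {u: True, p: False}


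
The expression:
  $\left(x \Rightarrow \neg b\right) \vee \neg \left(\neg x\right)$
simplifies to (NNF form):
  $\text{True}$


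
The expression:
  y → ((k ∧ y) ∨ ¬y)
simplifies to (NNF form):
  k ∨ ¬y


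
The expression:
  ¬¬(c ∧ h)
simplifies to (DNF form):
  c ∧ h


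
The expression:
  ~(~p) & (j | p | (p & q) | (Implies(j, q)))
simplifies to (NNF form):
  p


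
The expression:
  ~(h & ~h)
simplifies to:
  True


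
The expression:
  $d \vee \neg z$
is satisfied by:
  {d: True, z: False}
  {z: False, d: False}
  {z: True, d: True}


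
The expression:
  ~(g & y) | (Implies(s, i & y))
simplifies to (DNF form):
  i | ~g | ~s | ~y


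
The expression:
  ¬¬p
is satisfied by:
  {p: True}


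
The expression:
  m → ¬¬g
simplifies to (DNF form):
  g ∨ ¬m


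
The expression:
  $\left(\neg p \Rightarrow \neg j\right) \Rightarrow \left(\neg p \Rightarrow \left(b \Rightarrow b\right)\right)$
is always true.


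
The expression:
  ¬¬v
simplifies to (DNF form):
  v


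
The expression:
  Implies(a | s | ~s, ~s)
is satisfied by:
  {s: False}


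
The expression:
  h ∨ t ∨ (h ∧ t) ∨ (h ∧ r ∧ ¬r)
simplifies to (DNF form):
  h ∨ t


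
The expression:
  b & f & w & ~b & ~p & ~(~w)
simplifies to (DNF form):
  False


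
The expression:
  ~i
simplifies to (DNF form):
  ~i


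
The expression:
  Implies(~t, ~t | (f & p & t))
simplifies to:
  True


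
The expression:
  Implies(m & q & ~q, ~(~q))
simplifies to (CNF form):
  True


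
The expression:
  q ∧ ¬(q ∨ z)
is never true.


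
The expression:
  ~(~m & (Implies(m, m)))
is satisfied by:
  {m: True}


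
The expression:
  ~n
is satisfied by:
  {n: False}


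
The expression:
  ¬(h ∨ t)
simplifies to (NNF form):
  ¬h ∧ ¬t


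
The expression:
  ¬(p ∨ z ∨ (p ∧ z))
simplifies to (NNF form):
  ¬p ∧ ¬z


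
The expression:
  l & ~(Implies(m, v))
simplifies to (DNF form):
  l & m & ~v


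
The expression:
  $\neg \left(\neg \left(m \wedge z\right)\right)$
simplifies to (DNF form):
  $m \wedge z$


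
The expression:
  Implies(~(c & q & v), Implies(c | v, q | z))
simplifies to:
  q | z | (~c & ~v)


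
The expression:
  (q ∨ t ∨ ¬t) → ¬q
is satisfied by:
  {q: False}


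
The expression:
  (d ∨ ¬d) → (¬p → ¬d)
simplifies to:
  p ∨ ¬d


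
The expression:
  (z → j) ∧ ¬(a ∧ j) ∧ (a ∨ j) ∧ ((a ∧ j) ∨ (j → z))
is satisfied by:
  {a: True, j: False, z: False}
  {z: True, j: True, a: False}


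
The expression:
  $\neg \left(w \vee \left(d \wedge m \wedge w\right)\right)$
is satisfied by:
  {w: False}


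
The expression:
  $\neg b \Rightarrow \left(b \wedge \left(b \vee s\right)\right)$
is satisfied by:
  {b: True}


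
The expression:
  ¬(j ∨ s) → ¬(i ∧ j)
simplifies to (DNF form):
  True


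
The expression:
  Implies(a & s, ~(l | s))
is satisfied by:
  {s: False, a: False}
  {a: True, s: False}
  {s: True, a: False}


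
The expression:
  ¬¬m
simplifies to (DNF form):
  m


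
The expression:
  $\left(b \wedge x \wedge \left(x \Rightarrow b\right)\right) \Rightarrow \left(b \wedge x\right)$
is always true.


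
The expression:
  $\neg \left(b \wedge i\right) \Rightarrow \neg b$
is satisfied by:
  {i: True, b: False}
  {b: False, i: False}
  {b: True, i: True}


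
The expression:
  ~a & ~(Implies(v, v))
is never true.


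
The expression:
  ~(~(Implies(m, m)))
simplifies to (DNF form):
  True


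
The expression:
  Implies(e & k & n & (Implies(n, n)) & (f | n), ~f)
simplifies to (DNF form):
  ~e | ~f | ~k | ~n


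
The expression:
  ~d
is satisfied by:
  {d: False}


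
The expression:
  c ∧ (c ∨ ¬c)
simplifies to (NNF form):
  c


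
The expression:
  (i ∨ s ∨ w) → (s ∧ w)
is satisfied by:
  {w: True, s: True, i: False}
  {w: True, s: True, i: True}
  {i: False, s: False, w: False}


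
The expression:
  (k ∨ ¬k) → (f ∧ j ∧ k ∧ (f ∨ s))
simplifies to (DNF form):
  f ∧ j ∧ k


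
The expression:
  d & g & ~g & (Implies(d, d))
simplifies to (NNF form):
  False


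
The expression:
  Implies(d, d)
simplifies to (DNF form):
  True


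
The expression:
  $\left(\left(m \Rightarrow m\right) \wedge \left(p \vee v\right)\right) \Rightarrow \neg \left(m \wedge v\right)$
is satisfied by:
  {m: False, v: False}
  {v: True, m: False}
  {m: True, v: False}


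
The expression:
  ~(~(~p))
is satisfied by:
  {p: False}


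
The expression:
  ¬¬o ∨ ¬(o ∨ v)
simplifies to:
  o ∨ ¬v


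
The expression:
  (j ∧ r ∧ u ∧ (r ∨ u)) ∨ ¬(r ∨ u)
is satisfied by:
  {j: True, r: False, u: False}
  {r: False, u: False, j: False}
  {u: True, j: True, r: True}


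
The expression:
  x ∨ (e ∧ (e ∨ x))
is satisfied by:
  {x: True, e: True}
  {x: True, e: False}
  {e: True, x: False}


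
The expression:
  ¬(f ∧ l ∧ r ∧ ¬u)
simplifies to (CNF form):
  u ∨ ¬f ∨ ¬l ∨ ¬r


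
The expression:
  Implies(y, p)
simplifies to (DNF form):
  p | ~y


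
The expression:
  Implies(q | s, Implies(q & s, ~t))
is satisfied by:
  {s: False, t: False, q: False}
  {q: True, s: False, t: False}
  {t: True, s: False, q: False}
  {q: True, t: True, s: False}
  {s: True, q: False, t: False}
  {q: True, s: True, t: False}
  {t: True, s: True, q: False}


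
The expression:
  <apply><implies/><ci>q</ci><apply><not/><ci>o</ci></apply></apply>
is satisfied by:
  {o: False, q: False}
  {q: True, o: False}
  {o: True, q: False}


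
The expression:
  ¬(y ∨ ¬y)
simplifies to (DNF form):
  False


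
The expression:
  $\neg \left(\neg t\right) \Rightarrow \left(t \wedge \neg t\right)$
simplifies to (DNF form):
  $\neg t$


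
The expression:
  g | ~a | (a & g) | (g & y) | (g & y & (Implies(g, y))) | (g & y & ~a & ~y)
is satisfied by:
  {g: True, a: False}
  {a: False, g: False}
  {a: True, g: True}


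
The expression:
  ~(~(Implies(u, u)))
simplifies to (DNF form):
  True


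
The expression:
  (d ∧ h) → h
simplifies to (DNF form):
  True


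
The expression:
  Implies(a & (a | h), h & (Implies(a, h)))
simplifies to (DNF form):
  h | ~a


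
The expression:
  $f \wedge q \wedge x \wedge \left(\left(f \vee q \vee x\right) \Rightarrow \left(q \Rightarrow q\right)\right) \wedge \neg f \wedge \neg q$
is never true.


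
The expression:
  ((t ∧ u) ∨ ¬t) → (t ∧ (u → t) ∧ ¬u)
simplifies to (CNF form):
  t ∧ ¬u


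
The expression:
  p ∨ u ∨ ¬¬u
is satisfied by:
  {u: True, p: True}
  {u: True, p: False}
  {p: True, u: False}


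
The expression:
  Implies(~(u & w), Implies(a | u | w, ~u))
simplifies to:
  w | ~u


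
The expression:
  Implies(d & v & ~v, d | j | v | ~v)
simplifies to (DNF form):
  True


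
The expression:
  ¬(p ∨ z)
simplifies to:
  ¬p ∧ ¬z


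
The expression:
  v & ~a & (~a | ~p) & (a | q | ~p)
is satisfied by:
  {q: True, v: True, p: False, a: False}
  {v: True, q: False, p: False, a: False}
  {q: True, p: True, v: True, a: False}


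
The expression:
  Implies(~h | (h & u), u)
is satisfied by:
  {u: True, h: True}
  {u: True, h: False}
  {h: True, u: False}


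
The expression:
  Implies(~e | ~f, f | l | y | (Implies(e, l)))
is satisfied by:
  {y: True, l: True, f: True, e: False}
  {y: True, l: True, f: False, e: False}
  {y: True, f: True, e: False, l: False}
  {y: True, f: False, e: False, l: False}
  {l: True, f: True, e: False, y: False}
  {l: True, f: False, e: False, y: False}
  {f: True, l: False, e: False, y: False}
  {f: False, l: False, e: False, y: False}
  {y: True, l: True, e: True, f: True}
  {y: True, l: True, e: True, f: False}
  {y: True, e: True, f: True, l: False}
  {y: True, e: True, f: False, l: False}
  {e: True, l: True, f: True, y: False}
  {e: True, l: True, f: False, y: False}
  {e: True, f: True, l: False, y: False}


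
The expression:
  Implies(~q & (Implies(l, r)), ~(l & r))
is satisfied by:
  {q: True, l: False, r: False}
  {l: False, r: False, q: False}
  {r: True, q: True, l: False}
  {r: True, l: False, q: False}
  {q: True, l: True, r: False}
  {l: True, q: False, r: False}
  {r: True, l: True, q: True}


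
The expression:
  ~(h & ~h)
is always true.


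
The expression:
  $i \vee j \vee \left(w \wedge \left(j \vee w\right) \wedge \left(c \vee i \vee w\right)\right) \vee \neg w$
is always true.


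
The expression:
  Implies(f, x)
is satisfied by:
  {x: True, f: False}
  {f: False, x: False}
  {f: True, x: True}


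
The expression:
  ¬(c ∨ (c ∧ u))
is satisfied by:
  {c: False}


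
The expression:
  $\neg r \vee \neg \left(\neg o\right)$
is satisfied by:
  {o: True, r: False}
  {r: False, o: False}
  {r: True, o: True}


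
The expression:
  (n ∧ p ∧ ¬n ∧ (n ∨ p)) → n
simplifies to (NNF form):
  True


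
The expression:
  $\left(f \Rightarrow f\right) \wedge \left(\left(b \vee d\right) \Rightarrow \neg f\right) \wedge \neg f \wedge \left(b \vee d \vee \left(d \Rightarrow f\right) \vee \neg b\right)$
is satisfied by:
  {f: False}


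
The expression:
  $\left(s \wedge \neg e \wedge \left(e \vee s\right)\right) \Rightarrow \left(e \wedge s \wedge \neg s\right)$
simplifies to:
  $e \vee \neg s$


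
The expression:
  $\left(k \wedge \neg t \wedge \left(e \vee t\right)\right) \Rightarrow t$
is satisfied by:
  {t: True, k: False, e: False}
  {k: False, e: False, t: False}
  {e: True, t: True, k: False}
  {e: True, k: False, t: False}
  {t: True, k: True, e: False}
  {k: True, t: False, e: False}
  {e: True, k: True, t: True}


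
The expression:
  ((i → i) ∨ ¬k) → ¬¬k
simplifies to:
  k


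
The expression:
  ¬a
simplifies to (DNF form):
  ¬a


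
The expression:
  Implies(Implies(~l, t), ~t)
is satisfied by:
  {t: False}


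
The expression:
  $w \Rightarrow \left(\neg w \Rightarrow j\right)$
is always true.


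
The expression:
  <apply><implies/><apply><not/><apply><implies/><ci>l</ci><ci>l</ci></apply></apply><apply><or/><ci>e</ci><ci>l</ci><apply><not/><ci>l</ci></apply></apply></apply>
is always true.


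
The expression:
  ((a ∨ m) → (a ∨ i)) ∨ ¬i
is always true.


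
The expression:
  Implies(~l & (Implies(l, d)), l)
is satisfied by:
  {l: True}


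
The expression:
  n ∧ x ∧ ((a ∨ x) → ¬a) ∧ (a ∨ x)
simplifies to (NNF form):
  n ∧ x ∧ ¬a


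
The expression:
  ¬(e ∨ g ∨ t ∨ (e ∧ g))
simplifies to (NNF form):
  ¬e ∧ ¬g ∧ ¬t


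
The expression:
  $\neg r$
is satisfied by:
  {r: False}


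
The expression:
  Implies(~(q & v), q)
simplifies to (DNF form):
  q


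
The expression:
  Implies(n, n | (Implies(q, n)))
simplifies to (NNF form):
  True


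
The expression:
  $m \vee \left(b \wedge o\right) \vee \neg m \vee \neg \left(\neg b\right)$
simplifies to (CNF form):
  $\text{True}$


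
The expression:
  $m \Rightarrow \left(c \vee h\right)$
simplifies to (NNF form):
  $c \vee h \vee \neg m$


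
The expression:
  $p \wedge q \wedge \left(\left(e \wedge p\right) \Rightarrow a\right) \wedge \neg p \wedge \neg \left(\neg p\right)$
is never true.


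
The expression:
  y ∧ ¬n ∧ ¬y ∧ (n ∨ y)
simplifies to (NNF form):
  False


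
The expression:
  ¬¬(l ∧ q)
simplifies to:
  l ∧ q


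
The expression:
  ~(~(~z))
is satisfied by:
  {z: False}


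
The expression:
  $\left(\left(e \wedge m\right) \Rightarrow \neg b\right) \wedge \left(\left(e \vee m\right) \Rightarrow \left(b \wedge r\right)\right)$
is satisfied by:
  {r: True, b: True, m: False, e: False}
  {r: True, b: False, m: False, e: False}
  {b: True, r: False, m: False, e: False}
  {r: False, b: False, m: False, e: False}
  {r: True, e: True, b: True, m: False}
  {r: True, m: True, b: True, e: False}


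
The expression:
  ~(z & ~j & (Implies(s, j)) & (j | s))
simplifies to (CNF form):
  True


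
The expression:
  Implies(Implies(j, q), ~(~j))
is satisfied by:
  {j: True}


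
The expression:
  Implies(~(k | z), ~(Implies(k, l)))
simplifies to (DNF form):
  k | z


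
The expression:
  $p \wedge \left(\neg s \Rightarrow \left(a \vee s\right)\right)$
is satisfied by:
  {a: True, s: True, p: True}
  {a: True, p: True, s: False}
  {s: True, p: True, a: False}


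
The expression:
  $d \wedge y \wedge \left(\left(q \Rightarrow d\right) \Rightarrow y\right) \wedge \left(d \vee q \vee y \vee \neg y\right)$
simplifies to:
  $d \wedge y$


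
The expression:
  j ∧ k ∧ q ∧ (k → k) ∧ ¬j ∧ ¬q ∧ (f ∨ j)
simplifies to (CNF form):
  False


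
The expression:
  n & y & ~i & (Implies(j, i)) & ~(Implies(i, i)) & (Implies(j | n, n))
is never true.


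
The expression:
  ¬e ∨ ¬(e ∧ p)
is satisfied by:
  {p: False, e: False}
  {e: True, p: False}
  {p: True, e: False}


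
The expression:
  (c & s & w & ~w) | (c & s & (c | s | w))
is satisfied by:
  {c: True, s: True}


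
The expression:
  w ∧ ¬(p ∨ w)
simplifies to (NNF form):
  False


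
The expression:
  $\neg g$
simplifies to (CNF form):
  $\neg g$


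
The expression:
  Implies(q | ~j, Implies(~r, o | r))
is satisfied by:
  {r: True, o: True, j: True, q: False}
  {r: True, o: True, q: False, j: False}
  {r: True, o: True, j: True, q: True}
  {r: True, o: True, q: True, j: False}
  {r: True, j: True, q: False, o: False}
  {r: True, q: False, j: False, o: False}
  {r: True, j: True, q: True, o: False}
  {r: True, q: True, j: False, o: False}
  {j: True, o: True, q: False, r: False}
  {o: True, q: False, j: False, r: False}
  {j: True, o: True, q: True, r: False}
  {o: True, q: True, j: False, r: False}
  {j: True, o: False, q: False, r: False}


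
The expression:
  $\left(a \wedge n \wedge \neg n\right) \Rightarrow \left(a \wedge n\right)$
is always true.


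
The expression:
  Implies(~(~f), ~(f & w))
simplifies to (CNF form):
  ~f | ~w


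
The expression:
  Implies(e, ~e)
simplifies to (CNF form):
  ~e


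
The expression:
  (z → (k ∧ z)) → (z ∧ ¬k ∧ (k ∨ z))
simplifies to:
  z ∧ ¬k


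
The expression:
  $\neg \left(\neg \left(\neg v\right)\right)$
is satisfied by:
  {v: False}


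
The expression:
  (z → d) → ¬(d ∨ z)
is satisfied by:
  {d: False}


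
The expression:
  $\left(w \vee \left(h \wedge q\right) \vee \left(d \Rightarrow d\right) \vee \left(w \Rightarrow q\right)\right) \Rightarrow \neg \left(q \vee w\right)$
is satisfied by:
  {q: False, w: False}


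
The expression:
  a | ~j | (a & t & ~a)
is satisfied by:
  {a: True, j: False}
  {j: False, a: False}
  {j: True, a: True}


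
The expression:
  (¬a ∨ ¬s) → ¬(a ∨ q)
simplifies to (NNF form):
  (a ∧ s) ∨ (¬a ∧ ¬q)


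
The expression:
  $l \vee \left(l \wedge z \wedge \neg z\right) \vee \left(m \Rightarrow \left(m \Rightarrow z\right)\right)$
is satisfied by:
  {z: True, l: True, m: False}
  {z: True, m: False, l: False}
  {l: True, m: False, z: False}
  {l: False, m: False, z: False}
  {z: True, l: True, m: True}
  {z: True, m: True, l: False}
  {l: True, m: True, z: False}


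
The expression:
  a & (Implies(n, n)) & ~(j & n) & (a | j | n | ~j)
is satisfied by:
  {a: True, n: False, j: False}
  {a: True, j: True, n: False}
  {a: True, n: True, j: False}


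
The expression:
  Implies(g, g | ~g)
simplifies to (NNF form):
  True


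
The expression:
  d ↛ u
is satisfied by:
  {d: True, u: False}


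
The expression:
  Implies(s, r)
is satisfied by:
  {r: True, s: False}
  {s: False, r: False}
  {s: True, r: True}


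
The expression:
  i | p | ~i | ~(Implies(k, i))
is always true.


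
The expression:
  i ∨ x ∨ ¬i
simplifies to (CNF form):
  True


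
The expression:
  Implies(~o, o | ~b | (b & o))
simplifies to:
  o | ~b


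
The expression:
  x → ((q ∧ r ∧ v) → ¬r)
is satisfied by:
  {v: False, q: False, x: False, r: False}
  {r: True, v: False, q: False, x: False}
  {x: True, v: False, q: False, r: False}
  {r: True, x: True, v: False, q: False}
  {q: True, r: False, v: False, x: False}
  {r: True, q: True, v: False, x: False}
  {x: True, q: True, r: False, v: False}
  {r: True, x: True, q: True, v: False}
  {v: True, x: False, q: False, r: False}
  {r: True, v: True, x: False, q: False}
  {x: True, v: True, r: False, q: False}
  {r: True, x: True, v: True, q: False}
  {q: True, v: True, x: False, r: False}
  {r: True, q: True, v: True, x: False}
  {x: True, q: True, v: True, r: False}


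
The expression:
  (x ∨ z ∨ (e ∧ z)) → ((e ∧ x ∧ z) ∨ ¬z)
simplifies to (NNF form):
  (e ∧ x) ∨ ¬z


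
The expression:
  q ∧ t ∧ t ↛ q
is never true.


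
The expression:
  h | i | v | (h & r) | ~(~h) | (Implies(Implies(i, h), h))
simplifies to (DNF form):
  h | i | v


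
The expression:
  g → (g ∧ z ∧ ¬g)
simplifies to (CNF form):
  ¬g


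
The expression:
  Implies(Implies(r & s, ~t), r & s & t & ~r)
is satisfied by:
  {t: True, s: True, r: True}


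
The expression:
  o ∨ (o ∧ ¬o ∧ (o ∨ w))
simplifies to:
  o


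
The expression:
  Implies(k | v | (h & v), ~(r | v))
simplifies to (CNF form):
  ~v & (~k | ~r)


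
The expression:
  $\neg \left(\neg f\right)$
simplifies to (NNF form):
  $f$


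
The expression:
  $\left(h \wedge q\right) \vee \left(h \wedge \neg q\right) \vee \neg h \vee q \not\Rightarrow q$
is always true.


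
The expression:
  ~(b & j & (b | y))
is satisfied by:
  {b: False, j: False}
  {j: True, b: False}
  {b: True, j: False}


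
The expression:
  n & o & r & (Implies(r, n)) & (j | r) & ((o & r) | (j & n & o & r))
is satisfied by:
  {r: True, o: True, n: True}


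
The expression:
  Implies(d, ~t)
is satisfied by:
  {t: False, d: False}
  {d: True, t: False}
  {t: True, d: False}


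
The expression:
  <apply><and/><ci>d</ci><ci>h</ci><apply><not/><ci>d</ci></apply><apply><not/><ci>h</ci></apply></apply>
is never true.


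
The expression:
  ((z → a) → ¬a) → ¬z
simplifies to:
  a ∨ ¬z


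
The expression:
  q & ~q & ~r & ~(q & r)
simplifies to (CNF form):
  False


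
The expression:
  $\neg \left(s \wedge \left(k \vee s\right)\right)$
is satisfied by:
  {s: False}


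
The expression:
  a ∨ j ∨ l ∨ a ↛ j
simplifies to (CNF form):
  a ∨ j ∨ l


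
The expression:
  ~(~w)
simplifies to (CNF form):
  w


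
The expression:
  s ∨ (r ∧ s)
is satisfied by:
  {s: True}


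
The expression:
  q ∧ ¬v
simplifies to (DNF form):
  q ∧ ¬v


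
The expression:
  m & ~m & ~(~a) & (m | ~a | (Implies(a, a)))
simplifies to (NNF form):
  False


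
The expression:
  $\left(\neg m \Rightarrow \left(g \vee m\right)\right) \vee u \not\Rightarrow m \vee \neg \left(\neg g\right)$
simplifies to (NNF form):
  $g \vee m \vee u$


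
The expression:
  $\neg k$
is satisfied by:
  {k: False}


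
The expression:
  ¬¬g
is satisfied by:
  {g: True}


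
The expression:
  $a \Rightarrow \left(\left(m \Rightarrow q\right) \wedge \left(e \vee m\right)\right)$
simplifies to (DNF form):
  $\left(e \wedge \neg m\right) \vee \left(m \wedge q\right) \vee \neg a$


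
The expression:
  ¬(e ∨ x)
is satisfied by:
  {x: False, e: False}


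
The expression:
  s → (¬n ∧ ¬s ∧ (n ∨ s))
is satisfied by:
  {s: False}


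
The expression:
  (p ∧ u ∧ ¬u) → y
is always true.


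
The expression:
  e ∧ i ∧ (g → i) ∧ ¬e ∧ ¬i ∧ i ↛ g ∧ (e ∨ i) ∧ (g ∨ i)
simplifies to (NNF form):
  False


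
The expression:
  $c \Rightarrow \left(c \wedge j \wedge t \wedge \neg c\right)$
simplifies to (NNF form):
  $\neg c$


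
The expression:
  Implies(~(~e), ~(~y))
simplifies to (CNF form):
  y | ~e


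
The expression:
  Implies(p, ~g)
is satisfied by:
  {p: False, g: False}
  {g: True, p: False}
  {p: True, g: False}


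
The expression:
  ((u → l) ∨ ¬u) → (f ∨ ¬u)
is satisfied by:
  {f: True, l: False, u: False}
  {l: False, u: False, f: False}
  {u: True, f: True, l: False}
  {u: True, l: False, f: False}
  {f: True, l: True, u: False}
  {l: True, f: False, u: False}
  {u: True, l: True, f: True}


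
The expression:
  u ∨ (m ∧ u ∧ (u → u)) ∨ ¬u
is always true.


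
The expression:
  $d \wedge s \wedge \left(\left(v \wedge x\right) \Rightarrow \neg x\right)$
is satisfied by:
  {s: True, d: True, v: False, x: False}
  {s: True, d: True, x: True, v: False}
  {s: True, d: True, v: True, x: False}


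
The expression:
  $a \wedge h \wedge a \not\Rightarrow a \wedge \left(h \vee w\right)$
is never true.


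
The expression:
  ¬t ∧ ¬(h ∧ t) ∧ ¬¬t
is never true.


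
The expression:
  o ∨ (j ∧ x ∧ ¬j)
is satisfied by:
  {o: True}


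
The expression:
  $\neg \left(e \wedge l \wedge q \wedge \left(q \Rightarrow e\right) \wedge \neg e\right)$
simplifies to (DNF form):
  $\text{True}$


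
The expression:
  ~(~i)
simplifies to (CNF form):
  i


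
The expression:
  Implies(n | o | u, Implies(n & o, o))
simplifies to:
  True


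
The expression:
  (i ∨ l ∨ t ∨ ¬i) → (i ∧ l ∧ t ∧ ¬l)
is never true.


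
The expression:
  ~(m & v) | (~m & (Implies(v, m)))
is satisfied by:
  {m: False, v: False}
  {v: True, m: False}
  {m: True, v: False}


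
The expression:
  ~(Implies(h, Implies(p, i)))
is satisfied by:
  {h: True, p: True, i: False}


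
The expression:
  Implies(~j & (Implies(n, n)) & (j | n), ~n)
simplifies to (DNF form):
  j | ~n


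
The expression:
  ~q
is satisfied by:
  {q: False}


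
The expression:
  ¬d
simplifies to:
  ¬d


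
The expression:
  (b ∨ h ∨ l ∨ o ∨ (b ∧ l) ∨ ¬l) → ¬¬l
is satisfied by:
  {l: True}


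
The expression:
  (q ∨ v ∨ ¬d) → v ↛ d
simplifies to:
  (d ∨ v) ∧ (v ∨ ¬q) ∧ (¬d ∨ ¬v)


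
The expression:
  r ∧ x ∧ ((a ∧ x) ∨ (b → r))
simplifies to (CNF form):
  r ∧ x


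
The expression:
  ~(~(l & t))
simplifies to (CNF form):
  l & t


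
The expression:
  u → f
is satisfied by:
  {f: True, u: False}
  {u: False, f: False}
  {u: True, f: True}


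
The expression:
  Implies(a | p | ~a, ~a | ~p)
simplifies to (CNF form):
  ~a | ~p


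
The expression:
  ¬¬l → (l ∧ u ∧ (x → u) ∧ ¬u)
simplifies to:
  ¬l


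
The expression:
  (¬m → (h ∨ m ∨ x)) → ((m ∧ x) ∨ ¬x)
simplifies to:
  m ∨ ¬x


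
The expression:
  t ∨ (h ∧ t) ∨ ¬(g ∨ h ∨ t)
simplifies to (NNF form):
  t ∨ (¬g ∧ ¬h)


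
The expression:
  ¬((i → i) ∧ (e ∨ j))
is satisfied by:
  {e: False, j: False}


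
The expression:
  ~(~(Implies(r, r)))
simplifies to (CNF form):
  True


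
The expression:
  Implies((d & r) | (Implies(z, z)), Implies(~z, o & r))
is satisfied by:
  {o: True, z: True, r: True}
  {o: True, z: True, r: False}
  {z: True, r: True, o: False}
  {z: True, r: False, o: False}
  {o: True, r: True, z: False}


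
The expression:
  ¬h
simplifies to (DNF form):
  ¬h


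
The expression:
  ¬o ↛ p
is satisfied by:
  {p: True, o: False}
  {o: False, p: False}
  {o: True, p: True}


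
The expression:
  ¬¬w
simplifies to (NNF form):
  w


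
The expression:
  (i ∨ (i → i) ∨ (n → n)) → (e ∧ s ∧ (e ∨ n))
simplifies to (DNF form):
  e ∧ s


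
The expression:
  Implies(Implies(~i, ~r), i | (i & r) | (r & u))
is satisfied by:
  {i: True, r: True}
  {i: True, r: False}
  {r: True, i: False}


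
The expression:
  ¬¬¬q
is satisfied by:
  {q: False}


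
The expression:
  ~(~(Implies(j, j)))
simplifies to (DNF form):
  True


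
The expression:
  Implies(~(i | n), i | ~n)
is always true.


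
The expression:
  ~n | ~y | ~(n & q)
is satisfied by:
  {y: False, n: False, q: False}
  {q: True, y: False, n: False}
  {n: True, y: False, q: False}
  {q: True, n: True, y: False}
  {y: True, q: False, n: False}
  {q: True, y: True, n: False}
  {n: True, y: True, q: False}


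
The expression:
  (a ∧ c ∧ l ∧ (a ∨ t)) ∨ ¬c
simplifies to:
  (a ∧ l) ∨ ¬c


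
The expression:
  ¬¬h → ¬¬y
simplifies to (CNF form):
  y ∨ ¬h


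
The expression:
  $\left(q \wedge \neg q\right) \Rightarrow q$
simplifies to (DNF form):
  $\text{True}$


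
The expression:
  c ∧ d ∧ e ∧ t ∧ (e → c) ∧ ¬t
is never true.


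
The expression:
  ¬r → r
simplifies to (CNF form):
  r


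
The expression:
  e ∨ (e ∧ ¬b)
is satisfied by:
  {e: True}


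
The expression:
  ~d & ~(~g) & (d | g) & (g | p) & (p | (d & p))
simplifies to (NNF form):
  g & p & ~d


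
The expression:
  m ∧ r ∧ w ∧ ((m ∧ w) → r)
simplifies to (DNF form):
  m ∧ r ∧ w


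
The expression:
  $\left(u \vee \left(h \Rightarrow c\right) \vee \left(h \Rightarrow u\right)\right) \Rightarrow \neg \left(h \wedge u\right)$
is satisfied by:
  {h: False, u: False}
  {u: True, h: False}
  {h: True, u: False}
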